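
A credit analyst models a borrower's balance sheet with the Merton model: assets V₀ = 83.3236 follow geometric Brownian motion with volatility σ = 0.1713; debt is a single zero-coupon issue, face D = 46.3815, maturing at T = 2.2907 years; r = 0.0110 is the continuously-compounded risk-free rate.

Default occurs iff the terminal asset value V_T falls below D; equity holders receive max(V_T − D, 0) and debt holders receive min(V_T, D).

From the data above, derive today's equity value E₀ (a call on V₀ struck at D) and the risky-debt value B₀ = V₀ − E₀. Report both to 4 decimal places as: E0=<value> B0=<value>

Apply the equity-as-call identities (strike 46.3815, horizon 2.2907 years):
d₁ = [ln(V₀/D) + (r + σ²/2)T] / (σ√T)
   = [ln(83.3236/46.3815) + (0.0110 + 0.5·0.1713²)·2.2907] / (0.1713·√2.2907)
   = [0.585831 + 0.058806] / 0.259264 = 2.486418
d₂ = d₁ − σ√T = 2.486418 − 0.259264 = 2.227155
N(d₁) = 0.993548,  N(d₂) = 0.987032,  e^(−rT) = 0.975117
E₀ = V₀·N(d₁) − D·e^(−rT)·N(d₂)
   = 83.3236·0.993548 − 46.3815·0.975117·0.987032 = 38.145148
B₀ = V₀ − E₀ = 83.3236 − 38.145148 = 45.178452

E0=38.1451 B0=45.1785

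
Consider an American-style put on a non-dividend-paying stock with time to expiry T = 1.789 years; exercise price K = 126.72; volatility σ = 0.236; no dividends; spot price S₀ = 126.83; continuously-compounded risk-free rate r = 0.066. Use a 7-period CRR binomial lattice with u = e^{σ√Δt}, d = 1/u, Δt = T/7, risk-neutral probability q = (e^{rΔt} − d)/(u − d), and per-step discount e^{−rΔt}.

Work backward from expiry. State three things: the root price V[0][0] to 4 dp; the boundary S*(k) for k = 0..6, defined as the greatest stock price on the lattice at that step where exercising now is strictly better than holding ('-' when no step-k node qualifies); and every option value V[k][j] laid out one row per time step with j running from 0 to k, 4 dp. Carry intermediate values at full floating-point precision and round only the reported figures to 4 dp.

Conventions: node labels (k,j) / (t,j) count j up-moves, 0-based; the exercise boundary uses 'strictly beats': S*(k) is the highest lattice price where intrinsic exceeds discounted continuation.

price = 10.8801
boundary = - - 99.9063 88.6703 99.9063 88.6703 99.9063
tree:
10.8801
17.3687 5.7242
26.8137 9.9117 2.3561
38.0497 16.6272 4.5330 0.5856
48.0220 26.8137 8.5187 1.2984 0.0000
56.8728 38.0497 15.4907 2.8789 0.0000 0.0000
64.7282 48.0220 26.8137 6.3834 0.0000 0.0000 0.0000
71.7001 56.8728 38.0497 14.1540 0.0000 0.0000 0.0000 0.0000

Δt=0.25557, u=1.12672, d=0.88753, q=0.54133, disc=e^(-rΔt)=0.98327
k=7 terminal: V=max(K-S,0) → 71.7001 56.8728 38.0497 14.1540 0.0000 0.0000 0.0000 0.0000
k=6: j=0 S=61.9918 intr=64.7282 cont=62.6087 V=64.7282[EX]; j=1 S=78.6980 intr=48.0220 cont=45.9025 V=48.0220[EX]; j=2 S=99.9063 intr=26.8137 cont=24.6942 V=26.8137[EX]; j=3 S=126.8300 intr=0.0000 cont=6.3834 V=6.3834[hold]; j=4 S=161.0094 intr=0.0000 cont=0.0000 V=0.0000[hold]; j=5 S=204.3998 intr=0.0000 cont=0.0000 V=0.0000[hold]; j=6 S=259.4835 intr=0.0000 cont=0.0000 V=0.0000[hold]  S*(6)=99.9063
k=5: j=0 S=69.8472 intr=56.8728 cont=54.7533 V=56.8728[EX]; j=1 S=88.6703 intr=38.0497 cont=35.9302 V=38.0497[EX]; j=2 S=112.5660 intr=14.1540 cont=15.4907 V=15.4907[hold]; j=3 S=142.9014 intr=0.0000 cont=2.8789 V=2.8789[hold]; j=4 S=181.4120 intr=0.0000 cont=0.0000 V=0.0000[hold]; j=5 S=230.3007 intr=0.0000 cont=0.0000 V=0.0000[hold]  S*(5)=88.6703
k=4: j=0 S=78.6980 intr=48.0220 cont=45.9025 V=48.0220[EX]; j=1 S=99.9063 intr=26.8137 cont=25.4057 V=26.8137[EX]; j=2 S=126.8300 intr=0.0000 cont=8.5187 V=8.5187[hold]; j=3 S=161.0094 intr=0.0000 cont=1.2984 V=1.2984[hold]; j=4 S=204.3998 intr=0.0000 cont=0.0000 V=0.0000[hold]  S*(4)=99.9063
k=3: j=0 S=88.6703 intr=38.0497 cont=35.9302 V=38.0497[EX]; j=1 S=112.5660 intr=14.1540 cont=16.6272 V=16.6272[hold]; j=2 S=142.9014 intr=0.0000 cont=4.5330 V=4.5330[hold]; j=3 S=181.4120 intr=0.0000 cont=0.5856 V=0.5856[hold]  S*(3)=88.6703
k=2: j=0 S=99.9063 intr=26.8137 cont=26.0106 V=26.8137[EX]; j=1 S=126.8300 intr=0.0000 cont=9.9117 V=9.9117[hold]; j=2 S=161.0094 intr=0.0000 cont=2.3561 V=2.3561[hold]  S*(2)=99.9063
k=1: j=0 S=112.5660 intr=14.1540 cont=17.3687 V=17.3687[hold]; j=1 S=142.9014 intr=0.0000 cont=5.7242 V=5.7242[hold]  S*(1)=-
k=0: j=0 S=126.8300 intr=0.0000 cont=10.8801 V=10.8801[hold]  S*(0)=-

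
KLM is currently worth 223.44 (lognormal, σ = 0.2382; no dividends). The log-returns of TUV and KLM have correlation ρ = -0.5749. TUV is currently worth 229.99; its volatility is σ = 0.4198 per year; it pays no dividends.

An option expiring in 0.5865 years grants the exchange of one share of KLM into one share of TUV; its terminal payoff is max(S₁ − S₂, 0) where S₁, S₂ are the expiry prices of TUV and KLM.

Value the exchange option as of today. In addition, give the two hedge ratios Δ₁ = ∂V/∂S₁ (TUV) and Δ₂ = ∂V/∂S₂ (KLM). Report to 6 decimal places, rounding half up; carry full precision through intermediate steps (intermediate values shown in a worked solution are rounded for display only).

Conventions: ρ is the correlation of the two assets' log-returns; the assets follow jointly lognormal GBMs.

exchange price = 43.870017
Δ1 = 0.614027
Δ2 = -0.435687

σ_eff = √(σ₁² + σ₂² − 2ρσ₁σ₂) = √(0.4198² + 0.2382² − 2·-0.5749·0.4198·0.2382) = 0.589870
d₁ = (ln(S₁/S₂) + (q₂ − q₁ + σ_eff²/2)T) / (σ_eff√T) = (ln(229.99/223.44) + (0.0 − 0.0 + 0.173974)·0.5865) / 0.451742 = 0.289830
d₂ = d₁ − σ_eff√T = 0.289830 − 0.451742 = -0.161912
N(d₁) = 0.614027,  N(d₂) = 0.435687
V = S₁·e^{−q₁T}·N(d₁) − S₂·e^{−q₂T}·N(d₂) = 141.220029 − 97.350012 = 43.870017
Key observation: r never enters — measured in units of KLM, the claim is a call on S₁/S₂ struck at 1, so only the dividend yields and σ_eff matter.
Δ₁ = e^{−q₁T}·N(d₁) = 0.614027;  Δ₂ = −e^{−q₂T}·N(d₂) = -0.435687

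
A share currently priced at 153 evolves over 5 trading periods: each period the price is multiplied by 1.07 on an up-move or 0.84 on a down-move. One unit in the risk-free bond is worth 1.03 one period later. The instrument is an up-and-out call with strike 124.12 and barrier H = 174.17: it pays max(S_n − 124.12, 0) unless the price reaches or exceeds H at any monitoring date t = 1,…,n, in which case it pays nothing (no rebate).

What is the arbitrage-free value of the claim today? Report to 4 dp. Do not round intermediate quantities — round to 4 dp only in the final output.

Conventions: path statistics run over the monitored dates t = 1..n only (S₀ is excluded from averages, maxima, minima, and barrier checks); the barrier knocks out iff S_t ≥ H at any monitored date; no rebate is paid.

price = 7.0332

Set p* = 0.8261 (from d < R < u); the path-dependent value is the discounted p*-expectation over all price paths.
Enumerate all 2^5 = 32 price paths (U = up ×1.07, D = down ×0.84); each path with k up-moves has probability p*^k·(1−p*)^(5−k).
DDDDD: M=128.5200, payoff=0.0000, prob=0.000159
UDDDD: M=163.7100, payoff=0.0000, prob=0.000756
DUDDD: M=137.5164, payoff=0.0000, prob=0.000756
UUDDD: M=175.1697, payoff=0.0000, prob=0.003590
DDUDD: M=128.5200, payoff=0.0000, prob=0.000756
UDUDD: M=163.7100, payoff=0.0000, prob=0.003590
DUUDD: M=147.1425, payoff=0.0000, prob=0.003590
UUUDD: M=187.4316, payoff=0.0000, prob=0.017051
DDDUD: M=128.5200, payoff=0.0000, prob=0.000756
UDDUD: M=163.7100, payoff=0.0000, prob=0.003590
DUDUD: M=137.5164, payoff=0.0000, prob=0.003590
UUDUD: M=175.1697, payoff=0.0000, prob=0.017051
DDUUD: M=128.5200, payoff=0.0000, prob=0.003590
UDUUD: M=163.7100, payoff=8.1317, prob=0.017051
DUUUD: M=157.4425, payoff=8.1317, prob=0.017051
UUUUD: M=200.5518, payoff=0.0000, prob=0.080991
DDDDU: M=128.5200, payoff=0.0000, prob=0.000756
UDDDU: M=163.7100, payoff=0.0000, prob=0.003590
DUDDU: M=137.5164, payoff=0.0000, prob=0.003590
UUDDU: M=175.1697, payoff=0.0000, prob=0.017051
DDUDU: M=128.5200, payoff=0.0000, prob=0.003590
UDUDU: M=163.7100, payoff=8.1317, prob=0.017051
DUUDU: M=147.1425, payoff=8.1317, prob=0.017051
UUUDU: M=187.4316, payoff=0.0000, prob=0.080991
DDDUU: M=128.5200, payoff=0.0000, prob=0.003590
UDDUU: M=163.7100, payoff=8.1317, prob=0.017051
DUDUU: M=137.5164, payoff=8.1317, prob=0.017051
UUDUU: M=175.1697, payoff=0.0000, prob=0.080991
DDUUU: M=132.2517, payoff=8.1317, prob=0.017051
UDUUU: M=168.4635, payoff=44.3435, prob=0.080991
DUUUU: M=168.4635, payoff=44.3435, prob=0.080991
UUUUU: M=214.5904, payoff=0.0000, prob=0.384706
Price = Σ prob·payoff / R^5 = 8.153383 / 1.159274 = 7.0332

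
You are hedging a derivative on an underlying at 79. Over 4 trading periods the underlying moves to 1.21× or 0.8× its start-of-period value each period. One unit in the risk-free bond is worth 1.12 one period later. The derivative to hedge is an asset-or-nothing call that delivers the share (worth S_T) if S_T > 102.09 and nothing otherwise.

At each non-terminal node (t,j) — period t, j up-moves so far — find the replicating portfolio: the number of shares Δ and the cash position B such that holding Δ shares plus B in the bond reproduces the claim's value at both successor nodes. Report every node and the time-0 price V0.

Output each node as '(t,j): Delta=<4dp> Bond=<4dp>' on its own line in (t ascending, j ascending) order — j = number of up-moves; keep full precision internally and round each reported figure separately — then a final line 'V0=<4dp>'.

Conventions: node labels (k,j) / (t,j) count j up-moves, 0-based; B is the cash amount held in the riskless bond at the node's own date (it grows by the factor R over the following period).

Since d<R<u, set p* = (R−d)/(u−d) = 0.7805; price each node as the discounted p*-expectation of its children.
Payoffs at expiry: V(4,0)=0.0000, V(4,1)=0.0000, V(4,2)=0.0000, V(4,3)=111.9627, V(4,4)=169.3435
Node (3,0) S=40.4480: V=(p*·0.0000+(1−p*)·0.0000)/1.12=0.0000; Δ=(0.0000−0.0000)/(48.9421−32.3584)=0.0000; B=V−Δ·S=0.0000
Node (3,1) S=61.1776: V=(p*·0.0000+(1−p*)·0.0000)/1.12=0.0000; Δ=(0.0000−0.0000)/(74.0249−48.9421)=0.0000; B=V−Δ·S=0.0000
Node (3,2) S=92.5311: V=(p*·111.9627+(1−p*)·0.0000)/1.12=78.0228; Δ=(111.9627−0.0000)/(111.9627−74.0249)=2.9512; B=V−Δ·S=-195.0569
Node (3,3) S=139.9533: V=(p*·169.3435+(1−p*)·111.9627)/1.12=139.9533; Δ=(169.3435−111.9627)/(169.3435−111.9627)=1.0000; B=V−Δ·S=0.0000
Node (2,0) S=50.5600: V=(p*·0.0000+(1−p*)·0.0000)/1.12=0.0000; Δ=(0.0000−0.0000)/(61.1776−40.4480)=0.0000; B=V−Δ·S=0.0000
Node (2,1) S=76.4720: V=(p*·78.0228+(1−p*)·0.0000)/1.12=54.3713; Δ=(78.0228−0.0000)/(92.5311−61.1776)=2.4885; B=V−Δ·S=-135.9281
Node (2,2) S=115.6639: V=(p*·139.9533+(1−p*)·78.0228)/1.12=112.8204; Δ=(139.9533−78.0228)/(139.9533−92.5311)=1.3059; B=V−Δ·S=-38.2298
Node (1,0) S=63.2000: V=(p*·54.3713+(1−p*)·0.0000)/1.12=37.8894; Δ=(54.3713−0.0000)/(76.4720−50.5600)=2.0983; B=V−Δ·S=-94.7234
Node (1,1) S=95.5900: V=(p*·112.8204+(1−p*)·54.3713)/1.12=89.2768; Δ=(112.8204−54.3713)/(115.6639−76.4720)=1.4914; B=V−Δ·S=-53.2819
Node (0,0) S=79.0000: V=(p*·89.2768+(1−p*)·37.8894)/1.12=69.6399; Δ=(89.2768−37.8894)/(95.5900−63.2000)=1.5865; B=V−Δ·S=-55.6954
Verification: the root portfolio costs Δ(0,0)·S0 + B(0,0) = 69.6399, matching V0.

(0,0): Delta=1.5865 Bond=-55.6954
(1,0): Delta=2.0983 Bond=-94.7234
(1,1): Delta=1.4914 Bond=-53.2819
(2,0): Delta=0.0000 Bond=0.0000
(2,1): Delta=2.4885 Bond=-135.9281
(2,2): Delta=1.3059 Bond=-38.2298
(3,0): Delta=0.0000 Bond=0.0000
(3,1): Delta=0.0000 Bond=0.0000
(3,2): Delta=2.9512 Bond=-195.0569
(3,3): Delta=1.0000 Bond=0.0000
V0=69.6399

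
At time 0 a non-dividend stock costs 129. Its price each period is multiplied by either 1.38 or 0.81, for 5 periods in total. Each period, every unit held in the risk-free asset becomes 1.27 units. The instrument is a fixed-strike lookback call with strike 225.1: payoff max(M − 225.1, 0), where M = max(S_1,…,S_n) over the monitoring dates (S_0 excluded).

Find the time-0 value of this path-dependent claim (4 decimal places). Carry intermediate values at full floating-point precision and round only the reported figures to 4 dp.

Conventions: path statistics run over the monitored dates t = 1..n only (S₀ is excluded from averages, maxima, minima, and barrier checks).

Set p* = 0.8070 (from d < R < u); the path-dependent value is the discounted p*-expectation over all price paths.
Enumerate all 2^5 = 32 price paths (U = up ×1.38, D = down ×0.81); each path with k up-moves has probability p*^k·(1−p*)^(5−k).
DDDDD: M=104.4900, payoff=0.0000, prob=0.000268
UDDDD: M=178.0200, payoff=0.0000, prob=0.001119
DUDDD: M=144.1962, payoff=0.0000, prob=0.001119
UUDDD: M=245.6676, payoff=20.5676, prob=0.004681
DDUDD: M=116.7989, payoff=0.0000, prob=0.001119
UDUDD: M=198.9908, payoff=0.0000, prob=0.004681
DUUDD: M=198.9908, payoff=0.0000, prob=0.004681
UUUDD: M=339.0213, payoff=113.9213, prob=0.019574
DDDUD: M=104.4900, payoff=0.0000, prob=0.001119
UDDUD: M=178.0200, payoff=0.0000, prob=0.004681
DUDUD: M=161.1825, payoff=0.0000, prob=0.004681
UUDUD: M=274.6072, payoff=49.5072, prob=0.019574
DDUUD: M=161.1825, payoff=0.0000, prob=0.004681
UDUUD: M=274.6072, payoff=49.5072, prob=0.019574
DUUUD: M=274.6072, payoff=49.5072, prob=0.019574
UUUUD: M=467.8494, payoff=242.7494, prob=0.081856
DDDDU: M=104.4900, payoff=0.0000, prob=0.001119
UDDDU: M=178.0200, payoff=0.0000, prob=0.004681
DUDDU: M=144.1962, payoff=0.0000, prob=0.004681
UUDDU: M=245.6676, payoff=20.5676, prob=0.019574
DDUDU: M=130.5578, payoff=0.0000, prob=0.004681
UDUDU: M=222.4319, payoff=0.0000, prob=0.019574
DUUDU: M=222.4319, payoff=0.0000, prob=0.019574
UUUDU: M=378.9580, payoff=153.8580, prob=0.081856
DDDUU: M=130.5578, payoff=0.0000, prob=0.004681
UDDUU: M=222.4319, payoff=0.0000, prob=0.019574
DUDUU: M=222.4319, payoff=0.0000, prob=0.019574
UUDUU: M=378.9580, payoff=153.8580, prob=0.081856
DDUUU: M=222.4319, payoff=0.0000, prob=0.019574
UDUUU: M=378.9580, payoff=153.8580, prob=0.081856
DUUUU: M=378.9580, payoff=153.8580, prob=0.081856
UUUUU: M=645.6321, payoff=420.5321, prob=0.342306
Price = Σ prob·payoff / R^5 = 219.833950 / 3.303837 = 66.5390

price = 66.5390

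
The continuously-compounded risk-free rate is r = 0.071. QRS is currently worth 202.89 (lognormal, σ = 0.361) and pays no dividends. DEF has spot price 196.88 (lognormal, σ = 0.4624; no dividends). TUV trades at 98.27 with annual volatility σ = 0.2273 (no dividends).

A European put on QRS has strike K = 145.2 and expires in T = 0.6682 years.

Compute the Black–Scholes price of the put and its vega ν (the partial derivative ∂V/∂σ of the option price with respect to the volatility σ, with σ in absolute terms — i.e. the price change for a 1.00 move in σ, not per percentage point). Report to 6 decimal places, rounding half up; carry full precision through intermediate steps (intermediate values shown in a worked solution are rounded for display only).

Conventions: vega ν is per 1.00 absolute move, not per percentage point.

σ√T = 0.361·√0.6682 = 0.295094
d₁ = (ln(S/K) + (r+σ²/2)T) / (σ√T) = (ln(202.89/145.2) + (0.071+0.361²/2)·0.6682) / 0.295094 = (0.334552 + 0.090982) / 0.295094 = 1.442029
d₂ = d₁ − σ√T = 1.442029 − 0.295094 = 1.146935
e^{−rT} = 0.953666
N(−d₁) = 0.074647,  N(−d₂) = 0.125704
Put price V = K·e^{−rT}·N(−d₂) − S·N(−d₁) = 17.406536 − 15.145136 = 2.261400
φ(d₁) = (1/√(2π))·e^{−d₁²/2} = 0.141047
ν = S·φ(d₁)·√T = 23.392537

price = 2.261400
ν = 23.392537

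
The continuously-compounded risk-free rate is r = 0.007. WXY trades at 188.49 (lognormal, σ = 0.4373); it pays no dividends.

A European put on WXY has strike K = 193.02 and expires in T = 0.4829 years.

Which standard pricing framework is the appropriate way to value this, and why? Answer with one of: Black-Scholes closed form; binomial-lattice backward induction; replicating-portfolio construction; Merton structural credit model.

Key observation: the strike-193.02 put on WXY is European-exercise on a continuously-modelled lognormal underlying, so its value is a single closed-form evaluation.

framework: Black-Scholes closed form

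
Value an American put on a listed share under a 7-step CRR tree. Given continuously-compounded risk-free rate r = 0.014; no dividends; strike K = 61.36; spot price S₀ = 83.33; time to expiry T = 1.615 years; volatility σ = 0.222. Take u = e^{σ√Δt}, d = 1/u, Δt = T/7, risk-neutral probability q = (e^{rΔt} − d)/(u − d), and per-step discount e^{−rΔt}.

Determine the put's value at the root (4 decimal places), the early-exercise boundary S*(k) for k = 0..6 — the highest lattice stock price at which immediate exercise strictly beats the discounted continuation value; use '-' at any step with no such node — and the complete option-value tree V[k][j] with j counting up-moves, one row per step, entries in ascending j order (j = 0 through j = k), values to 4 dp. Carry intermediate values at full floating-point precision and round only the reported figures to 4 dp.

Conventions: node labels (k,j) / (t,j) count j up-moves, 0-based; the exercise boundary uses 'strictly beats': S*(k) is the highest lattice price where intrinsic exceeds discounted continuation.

price = 1.1170
boundary = - - - - - 48.8935 54.3953
tree:
1.1170
1.8941 0.3107
3.1596 0.5816 0.0291
5.1596 1.0864 0.0570 0.0000
8.1870 2.0240 0.1118 0.0000 0.0000
12.4665 3.7604 0.2193 0.0000 0.0000 0.0000
17.4118 6.9647 0.4302 0.0000 0.0000 0.0000 0.0000
21.8569 12.4665 0.8438 0.0000 0.0000 0.0000 0.0000 0.0000

Δt=0.23071, u=1.11253, d=0.89886, q=0.48851, disc=e^(-rΔt)=0.99678
k=7 terminal: V=max(K-S,0) → 21.8569 12.4665 0.8438 0.0000 0.0000 0.0000 0.0000 0.0000
k=6: j=0 S=43.9482 intr=17.4118 cont=17.2139 V=17.4118[EX]; j=1 S=54.3953 intr=6.9647 cont=6.7668 V=6.9647[EX]; j=2 S=67.3258 intr=0.0000 cont=0.4302 V=0.4302[hold]; j=3 S=83.3300 intr=0.0000 cont=0.0000 V=0.0000[hold]; j=4 S=103.1386 intr=0.0000 cont=0.0000 V=0.0000[hold]; j=5 S=127.6560 intr=0.0000 cont=0.0000 V=0.0000[hold]; j=6 S=158.0015 intr=0.0000 cont=0.0000 V=0.0000[hold]  S*(6)=54.3953
k=5: j=0 S=48.8935 intr=12.4665 cont=12.2686 V=12.4665[EX]; j=1 S=60.5162 intr=0.8438 cont=3.7604 V=3.7604[hold]; j=2 S=74.9017 intr=0.0000 cont=0.2193 V=0.2193[hold]; j=3 S=92.7067 intr=0.0000 cont=0.0000 V=0.0000[hold]; j=4 S=114.7443 intr=0.0000 cont=0.0000 V=0.0000[hold]; j=5 S=142.0206 intr=0.0000 cont=0.0000 V=0.0000[hold]  S*(5)=48.8935
k=4: j=0 S=54.3953 intr=6.9647 cont=8.1870 V=8.1870[hold]; j=1 S=67.3258 intr=0.0000 cont=2.0240 V=2.0240[hold]; j=2 S=83.3300 intr=0.0000 cont=0.1118 V=0.1118[hold]; j=3 S=103.1386 intr=0.0000 cont=0.0000 V=0.0000[hold]; j=4 S=127.6560 intr=0.0000 cont=0.0000 V=0.0000[hold]  S*(4)=-
k=3: j=0 S=60.5162 intr=0.8438 cont=5.1596 V=5.1596[hold]; j=1 S=74.9017 intr=0.0000 cont=1.0864 V=1.0864[hold]; j=2 S=92.7067 intr=0.0000 cont=0.0570 V=0.0570[hold]; j=3 S=114.7443 intr=0.0000 cont=0.0000 V=0.0000[hold]  S*(3)=-
k=2: j=0 S=67.3258 intr=0.0000 cont=3.1596 V=3.1596[hold]; j=1 S=83.3300 intr=0.0000 cont=0.5816 V=0.5816[hold]; j=2 S=103.1386 intr=0.0000 cont=0.0291 V=0.0291[hold]  S*(2)=-
k=1: j=0 S=74.9017 intr=0.0000 cont=1.8941 V=1.8941[hold]; j=1 S=92.7067 intr=0.0000 cont=0.3107 V=0.3107[hold]  S*(1)=-
k=0: j=0 S=83.3300 intr=0.0000 cont=1.1170 V=1.1170[hold]  S*(0)=-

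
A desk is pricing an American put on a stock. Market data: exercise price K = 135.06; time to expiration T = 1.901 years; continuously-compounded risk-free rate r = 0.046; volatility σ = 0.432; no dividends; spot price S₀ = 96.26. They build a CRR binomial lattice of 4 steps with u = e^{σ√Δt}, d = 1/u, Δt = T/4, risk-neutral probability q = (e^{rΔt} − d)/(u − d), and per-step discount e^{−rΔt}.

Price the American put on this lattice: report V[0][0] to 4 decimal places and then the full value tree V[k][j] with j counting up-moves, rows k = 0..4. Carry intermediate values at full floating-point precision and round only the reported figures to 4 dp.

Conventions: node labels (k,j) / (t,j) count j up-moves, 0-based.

params: Δt=0.47525 u=1.34691 d=0.74244 q=0.46266 e^(-rΔt)=0.97838
t_4 payoffs: 105.8124 81.9999 38.8000 0.0000 0.0000
k=3: node(3,0) S=39.3939 payoff=95.6661 vs cont=92.7455 → 95.6661 [stop]  node(3,1) S=71.4672 payoff=63.5928 vs cont=60.6722 → 63.5928 [stop]  node(3,2) S=129.6536 payoff=5.4064 vs cont=20.3981 → 20.3981 [wait]  node(3,3) S=235.2136 payoff=0.0000 vs cont=0.0000 → 0.0000 [wait]
k=2: node(2,0) S=53.0601 payoff=81.9999 vs cont=79.0793 → 81.9999 [stop]  node(2,1) S=96.2600 payoff=38.8000 vs cont=42.6655 → 42.6655 [wait]  node(2,2) S=174.6319 payoff=0.0000 vs cont=10.7238 → 10.7238 [wait]
k=1: node(1,0) S=71.4672 payoff=63.5928 vs cont=62.4219 → 63.5928 [stop]  node(1,1) S=129.6536 payoff=5.4064 vs cont=27.2844 → 27.2844 [wait]
k=0: node(0,0) S=96.2600 payoff=38.8000 vs cont=45.7826 → 45.7826 [wait]

price = 45.7826
tree:
45.7826
63.5928 27.2844
81.9999 42.6655 10.7238
95.6661 63.5928 20.3981 0.0000
105.8124 81.9999 38.8000 0.0000 0.0000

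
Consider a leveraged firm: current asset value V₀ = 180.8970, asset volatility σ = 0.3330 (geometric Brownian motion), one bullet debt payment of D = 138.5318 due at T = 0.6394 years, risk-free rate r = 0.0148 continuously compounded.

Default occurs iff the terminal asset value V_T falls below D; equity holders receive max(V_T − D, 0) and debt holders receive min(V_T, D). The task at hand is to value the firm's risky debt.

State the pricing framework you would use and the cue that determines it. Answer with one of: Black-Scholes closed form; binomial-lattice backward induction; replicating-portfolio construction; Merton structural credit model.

framework: Merton structural credit model

Key observation: a levered firm with one bullet debt due at 0.6394 years is the canonical structural-credit setup: equity is a call on the firm's assets struck at the face value.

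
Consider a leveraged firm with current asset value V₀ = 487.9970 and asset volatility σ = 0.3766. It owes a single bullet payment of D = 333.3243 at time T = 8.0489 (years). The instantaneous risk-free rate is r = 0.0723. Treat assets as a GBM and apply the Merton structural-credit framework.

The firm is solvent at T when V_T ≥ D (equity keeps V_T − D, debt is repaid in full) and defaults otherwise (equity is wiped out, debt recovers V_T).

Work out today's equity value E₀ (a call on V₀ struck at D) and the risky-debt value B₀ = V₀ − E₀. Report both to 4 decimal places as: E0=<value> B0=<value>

E0=331.3084 B0=156.6886

Equity is a call on the firm's assets struck at D = 333.3243:
d₁ = [ln(V₀/D) + (r + σ²/2)T] / (σ√T)
   = [ln(487.9970/333.3243) + (0.0723 + 0.5·0.3766²)·8.0489] / (0.3766·√8.0489)
   = [0.381193 + 1.152713] / 1.068436 = 1.435656
d₂ = d₁ − σ√T = 1.435656 − 1.068436 = 0.367220
N(d₁) = 0.924450,  N(d₂) = 0.643272,  e^(−rT) = 0.558816
E₀ = V₀·N(d₁) − D·e^(−rT)·N(d₂)
   = 487.9970·0.924450 − 333.3243·0.558816·0.643272 = 331.308416
B₀ = V₀ − E₀ = 487.9970 − 331.308416 = 156.688584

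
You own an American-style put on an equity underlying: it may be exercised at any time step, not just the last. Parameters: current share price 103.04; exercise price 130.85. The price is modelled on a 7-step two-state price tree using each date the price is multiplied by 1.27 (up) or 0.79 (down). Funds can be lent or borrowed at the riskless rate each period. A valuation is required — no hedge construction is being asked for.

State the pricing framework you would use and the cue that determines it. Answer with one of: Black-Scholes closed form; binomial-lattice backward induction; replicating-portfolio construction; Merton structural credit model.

framework: binomial-lattice backward induction

Key observation: the defining feature is the embedded early-exercise option across 7 discrete dates on the spot-103.04 tree; pricing the strike-130.85 put means working backward with an exercise test at every node.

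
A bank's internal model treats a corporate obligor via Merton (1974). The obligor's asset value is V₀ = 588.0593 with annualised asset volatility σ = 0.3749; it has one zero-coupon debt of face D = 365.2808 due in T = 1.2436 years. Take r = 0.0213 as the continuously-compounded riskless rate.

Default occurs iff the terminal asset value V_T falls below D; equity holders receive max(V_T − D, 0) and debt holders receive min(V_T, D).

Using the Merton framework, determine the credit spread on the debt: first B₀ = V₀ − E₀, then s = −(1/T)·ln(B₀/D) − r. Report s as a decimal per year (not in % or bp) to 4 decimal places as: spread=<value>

With assets at 588.0593 and a single debt payment of 365.2808 at 1.2436 years:
d₁ = [ln(V₀/D) + (r + σ²/2)T] / (σ√T)
   = [ln(588.0593/365.2808) + (0.0213 + 0.5·0.3749²)·1.2436] / (0.3749·√1.2436)
   = [0.476161 + 0.113883] / 0.418077 = 1.411330
d₂ = d₁ − σ√T = 1.411330 − 0.418077 = 0.993254
N(d₁) = 0.920926,  N(d₂) = 0.839707,  e^(−rT) = 0.973859
E₀ = V₀·N(d₁) − D·e^(−rT)·N(d₂)
   = 588.0593·0.920926 − 365.2808·0.973859·0.839707 = 242.848709
B₀ = V₀ − E₀ = 588.0593 − 242.848709 = 345.210591
spread = −(1/T)·ln(B₀/D) − r = −(1/1.2436)·ln(345.210591/365.2808) − 0.0213 = 0.02414205

spread=0.0241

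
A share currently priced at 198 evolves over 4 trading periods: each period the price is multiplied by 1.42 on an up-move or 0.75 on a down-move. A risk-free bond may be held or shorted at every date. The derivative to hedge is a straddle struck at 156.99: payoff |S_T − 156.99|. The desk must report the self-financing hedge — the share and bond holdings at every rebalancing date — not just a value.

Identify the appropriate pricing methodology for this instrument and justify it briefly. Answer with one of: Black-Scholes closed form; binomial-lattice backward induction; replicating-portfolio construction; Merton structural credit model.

Key observation: a price alone would not answer the question — the per-node share/bond construction on the spot-198, 1.42/0.75 tree is required, and only the replicating-portfolio method yields it.

framework: replicating-portfolio construction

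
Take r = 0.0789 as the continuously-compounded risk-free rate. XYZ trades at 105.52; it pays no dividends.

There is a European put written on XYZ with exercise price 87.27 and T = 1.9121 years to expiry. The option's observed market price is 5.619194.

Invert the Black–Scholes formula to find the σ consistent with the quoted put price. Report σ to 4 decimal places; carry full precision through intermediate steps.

sigma = 0.3394

At σ = 0.3394 the Black–Scholes value reproduces the quote:
σ√T = 0.3394·√1.9121 = 0.469318
d₁ = (ln(S/K) + (r+σ²/2)T) / (σ√T) = (ln(105.52/87.27) + (0.0789+0.3394²/2)·1.9121) / 0.469318 = (0.189894 + 0.260994) / 0.469318 = 0.960731
d₂ = d₁ − σ√T = 0.960731 − 0.469318 = 0.491413
e^{−rT} = 0.859964
N(−d₁) = 0.168344,  N(−d₂) = 0.311567
V = K·e^{−rT}·N(−d₂) − S·N(−d₁) = 23.382834 − 17.763640 = 5.619194 (the observed quote) — the price is monotone increasing in volatility, hence this σ is the only solution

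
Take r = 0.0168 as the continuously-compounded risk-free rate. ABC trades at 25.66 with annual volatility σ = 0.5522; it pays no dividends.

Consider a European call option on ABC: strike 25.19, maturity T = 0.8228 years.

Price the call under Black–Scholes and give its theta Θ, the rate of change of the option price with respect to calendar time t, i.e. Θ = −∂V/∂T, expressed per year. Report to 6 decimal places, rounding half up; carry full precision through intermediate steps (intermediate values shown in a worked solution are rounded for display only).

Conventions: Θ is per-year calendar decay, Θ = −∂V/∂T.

price = 5.411859
Θ = -3.143056

σ√T = 0.5522·√0.8228 = 0.500891
d₁ = (ln(S/K) + (r+σ²/2)T) / (σ√T) = (ln(25.66/25.19) + (0.0168+0.5522²/2)·0.8228) / 0.500891 = (0.018486 + 0.139269) / 0.500891 = 0.314949
d₂ = d₁ − σ√T = 0.314949 − 0.500891 = -0.185942
e^{−rT} = 0.986272
N(d₁) = 0.623600,  N(d₂) = 0.426245
Call price V = S·N(d₁) − K·e^{−rT}·N(d₂) = 16.001574 − 10.589716 = 5.411859
φ(d₁) = (1/√(2π))·e^{−d₁²/2} = 0.379639
Θ = −S·φ(d₁)·σ/(2√T) − r·K·e^{−rT}·N(d₂) = −2.965149 − 0.177907 = -3.143056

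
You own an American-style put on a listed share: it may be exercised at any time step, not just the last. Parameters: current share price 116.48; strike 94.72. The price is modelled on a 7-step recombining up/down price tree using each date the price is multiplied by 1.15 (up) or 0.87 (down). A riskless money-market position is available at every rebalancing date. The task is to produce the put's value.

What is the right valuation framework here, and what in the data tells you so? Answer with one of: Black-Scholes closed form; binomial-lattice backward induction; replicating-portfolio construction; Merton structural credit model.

framework: binomial-lattice backward induction

Key observation: the put (strike 94.72 on spot 116.48) is American-style on a 7-step discrete price model, so the early-exercise decision at every node requires stepwise backward valuation — a closed form cannot price the exercise right.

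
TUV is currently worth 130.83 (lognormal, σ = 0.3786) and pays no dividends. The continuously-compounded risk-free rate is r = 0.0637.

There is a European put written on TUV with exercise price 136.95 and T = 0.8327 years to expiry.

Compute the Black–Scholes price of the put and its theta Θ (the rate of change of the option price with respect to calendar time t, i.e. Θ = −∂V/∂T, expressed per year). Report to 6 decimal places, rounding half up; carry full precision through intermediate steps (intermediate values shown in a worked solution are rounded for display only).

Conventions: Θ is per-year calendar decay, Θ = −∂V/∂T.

σ√T = 0.3786·√0.8327 = 0.345482
d₁ = (ln(S/K) + (r+σ²/2)T) / (σ√T) = (ln(130.83/136.95) + (0.0637+0.3786²/2)·0.8327) / 0.345482 = (-0.045717 + 0.112722) / 0.345482 = 0.193946
d₂ = d₁ − σ√T = 0.193946 − 0.345482 = -0.151536
e^{−rT} = 0.948339
N(−d₁) = 0.423109,  N(−d₂) = 0.560224
Put price V = K·e^{−rT}·N(−d₂) − S·N(−d₁) = 72.759066 − 55.355383 = 17.403683
φ(d₁) = (1/√(2π))·e^{−d₁²/2} = 0.391509
Θ = −S·φ(d₁)·σ/(2√T) + r·K·e^{−rT}·N(−d₂) = −10.625656 + 4.634752 = -5.990904

price = 17.403683
Θ = -5.990904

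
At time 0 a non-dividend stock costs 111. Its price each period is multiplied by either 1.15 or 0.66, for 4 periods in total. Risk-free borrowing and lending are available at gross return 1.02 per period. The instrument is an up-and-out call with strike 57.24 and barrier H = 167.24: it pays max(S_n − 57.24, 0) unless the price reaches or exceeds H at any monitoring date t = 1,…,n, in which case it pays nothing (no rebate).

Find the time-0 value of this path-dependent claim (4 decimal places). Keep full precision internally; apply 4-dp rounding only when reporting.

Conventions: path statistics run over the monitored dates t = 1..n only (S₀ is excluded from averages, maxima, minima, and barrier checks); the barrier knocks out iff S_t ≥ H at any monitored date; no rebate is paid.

No-arbitrage gives p* = (R−d)/(u−d) = 0.7347: enumerate every path, weight its payoff by its p*-probability, and discount by R^4.
Enumerate all 2^4 = 16 price paths (U = up ×1.15, D = down ×0.66); each path with k up-moves has probability p*^k·(1−p*)^(4−k).
DDDD: M=73.2600, payoff=0.0000, prob=0.004954
UDDD: M=127.6500, payoff=0.0000, prob=0.013720
DUDD: M=84.2490, payoff=0.0000, prob=0.013720
UUDD: M=146.7975, payoff=6.7050, prob=0.037993
DDUD: M=73.2600, payoff=0.0000, prob=0.013720
UDUD: M=127.6500, payoff=6.7050, prob=0.037993
DUUD: M=96.8863, payoff=6.7050, prob=0.037993
UUUD: M=168.8171, payoff=0.0000, prob=0.105212
DDDU: M=73.2600, payoff=0.0000, prob=0.013720
UDDU: M=127.6500, payoff=6.7050, prob=0.037993
DUDU: M=84.2490, payoff=6.7050, prob=0.037993
UUDU: M=146.7975, payoff=54.1793, prob=0.105212
DDUU: M=73.2600, payoff=6.7050, prob=0.037993
UDUU: M=127.6500, payoff=54.1793, prob=0.105212
DUUU: M=111.4193, payoff=54.1793, prob=0.105212
UUUU: M=194.1397, payoff=0.0000, prob=0.291357
Price = Σ prob·payoff / R^4 = 18.629458 / 1.082432 = 17.2107

price = 17.2107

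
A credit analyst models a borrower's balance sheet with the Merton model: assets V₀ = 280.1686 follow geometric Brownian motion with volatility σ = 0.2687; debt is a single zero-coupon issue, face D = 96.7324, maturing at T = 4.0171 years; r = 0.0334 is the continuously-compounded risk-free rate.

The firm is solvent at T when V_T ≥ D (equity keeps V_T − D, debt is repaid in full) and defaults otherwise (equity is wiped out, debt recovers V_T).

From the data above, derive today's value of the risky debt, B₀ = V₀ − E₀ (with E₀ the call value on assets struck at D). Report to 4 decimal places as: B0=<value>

B0=84.2191

Equity is a call on the firm's assets struck at D = 96.7324:
d₁ = [ln(V₀/D) + (r + σ²/2)T] / (σ√T)
   = [ln(280.1686/96.7324) + (0.0334 + 0.5·0.2687²)·4.0171] / (0.2687·√4.0171)
   = [1.063443 + 0.279188] / 0.538547 = 2.493060
d₂ = d₁ − σ√T = 2.493060 − 0.538547 = 1.954512
N(d₁) = 0.993668,  N(d₂) = 0.974680,  e^(−rT) = 0.874440
E₀ = V₀·N(d₁) − D·e^(−rT)·N(d₂)
   = 280.1686·0.993668 − 96.7324·0.874440·0.974680 = 195.949512
B₀ = V₀ − E₀ = 280.1686 − 195.949512 = 84.219088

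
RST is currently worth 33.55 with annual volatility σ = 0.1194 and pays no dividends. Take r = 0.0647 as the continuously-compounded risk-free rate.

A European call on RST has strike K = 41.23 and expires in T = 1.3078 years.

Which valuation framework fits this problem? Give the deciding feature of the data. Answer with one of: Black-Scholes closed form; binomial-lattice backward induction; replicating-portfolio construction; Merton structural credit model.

framework: Black-Scholes closed form

Key observation: the strike-41.23 call on RST is European-exercise on a continuously-modelled lognormal underlying, so its value is a single closed-form evaluation.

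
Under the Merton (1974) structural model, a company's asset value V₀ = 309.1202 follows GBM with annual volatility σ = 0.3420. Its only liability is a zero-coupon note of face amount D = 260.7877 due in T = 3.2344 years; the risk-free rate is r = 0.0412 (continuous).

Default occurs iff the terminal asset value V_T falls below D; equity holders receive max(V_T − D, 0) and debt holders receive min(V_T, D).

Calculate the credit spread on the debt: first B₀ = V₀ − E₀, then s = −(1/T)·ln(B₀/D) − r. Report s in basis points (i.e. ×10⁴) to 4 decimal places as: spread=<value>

spread=465.3256

Work the structural quantities from V₀ = 309.1202 against face 260.7877:
d₁ = [ln(V₀/D) + (r + σ²/2)T] / (σ√T)
   = [ln(309.1202/260.7877) + (0.0412 + 0.5·0.3420²)·3.2344] / (0.3420·√3.2344)
   = [0.170024 + 0.322411] / 0.615068 = 0.800619
d₂ = d₁ − σ√T = 0.800619 − 0.615068 = 0.185551
N(d₁) = 0.788324,  N(d₂) = 0.573602,  e^(−rT) = 0.875240
E₀ = V₀·N(d₁) − D·e^(−rT)·N(d₂)
   = 309.1202·0.788324 − 260.7877·0.875240·0.573602 = 112.761228
B₀ = V₀ − E₀ = 309.1202 − 112.761228 = 196.358972
spread = −(1/T)·ln(B₀/D) − r = −(1/3.2344)·ln(196.358972/260.7877) − 0.0412 = 0.04653256
in basis points: 0.04653256 × 10⁴ = 465.3256 bp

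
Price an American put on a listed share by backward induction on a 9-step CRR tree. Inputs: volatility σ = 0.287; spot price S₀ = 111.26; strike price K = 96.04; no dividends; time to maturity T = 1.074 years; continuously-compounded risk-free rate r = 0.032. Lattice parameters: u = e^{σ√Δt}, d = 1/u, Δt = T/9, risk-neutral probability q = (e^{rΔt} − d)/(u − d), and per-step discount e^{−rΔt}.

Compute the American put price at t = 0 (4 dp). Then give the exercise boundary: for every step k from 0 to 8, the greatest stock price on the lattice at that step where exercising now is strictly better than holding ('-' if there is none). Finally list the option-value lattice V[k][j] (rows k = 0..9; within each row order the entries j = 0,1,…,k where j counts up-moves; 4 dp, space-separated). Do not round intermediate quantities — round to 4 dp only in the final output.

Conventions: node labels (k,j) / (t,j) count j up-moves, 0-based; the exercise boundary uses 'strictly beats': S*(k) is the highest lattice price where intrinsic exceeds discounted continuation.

price = 5.1719
boundary = - - - - - 67.7723 74.8359 67.7723 74.8359
tree:
5.1719
7.7277 2.5993
11.2456 4.1913 0.9919
15.8697 6.6055 1.7558 0.2186
21.6125 10.1218 3.0621 0.4341 0.0000
28.2677 14.9765 5.2375 0.8620 0.0000 0.0000
34.6645 21.2041 8.7261 1.7118 0.0000 0.0000 0.0000
40.4575 28.2677 14.0031 3.3992 0.0000 0.0000 0.0000 0.0000
45.7038 34.6645 21.2041 6.7501 0.0000 0.0000 0.0000 0.0000 0.0000
50.4549 40.4575 28.2677 13.4044 0.0000 0.0000 0.0000 0.0000 0.0000 0.0000

Δt=0.11933, u=1.10422, d=0.90561, q=0.49450, disc=e^(-rΔt)=0.99619
k=9 terminal: V=max(K-S,0) → 50.4549 40.4575 28.2677 13.4044 0.0000 0.0000 0.0000 0.0000 0.0000 0.0000
k=8: j=0 S=50.3362 intr=45.7038 cont=45.3378 V=45.7038[EX]; j=1 S=61.3755 intr=34.6645 cont=34.2984 V=34.6645[EX]; j=2 S=74.8359 intr=21.2041 cont=20.8381 V=21.2041[EX]; j=3 S=91.2482 intr=4.7918 cont=6.7501 V=6.7501[hold]; j=4 S=111.2600 intr=0.0000 cont=0.0000 V=0.0000[hold]; j=5 S=135.6606 intr=0.0000 cont=0.0000 V=0.0000[hold]; j=6 S=165.4125 intr=0.0000 cont=0.0000 V=0.0000[hold]; j=7 S=201.6894 intr=0.0000 cont=0.0000 V=0.0000[hold]; j=8 S=245.9222 intr=0.0000 cont=0.0000 V=0.0000[hold]  S*(8)=74.8359
k=7: j=0 S=55.5825 intr=40.4575 cont=40.0915 V=40.4575[EX]; j=1 S=67.7723 intr=28.2677 cont=27.9016 V=28.2677[EX]; j=2 S=82.6356 intr=13.4044 cont=14.0031 V=14.0031[hold]; j=3 S=100.7585 intr=0.0000 cont=3.3992 V=3.3992[hold]; j=4 S=122.8560 intr=0.0000 cont=0.0000 V=0.0000[hold]; j=5 S=149.7997 intr=0.0000 cont=0.0000 V=0.0000[hold]; j=6 S=182.6525 intr=0.0000 cont=0.0000 V=0.0000[hold]; j=7 S=222.7103 intr=0.0000 cont=0.0000 V=0.0000[hold]  S*(7)=67.7723
k=6: j=0 S=61.3755 intr=34.6645 cont=34.2984 V=34.6645[EX]; j=1 S=74.8359 intr=21.2041 cont=21.1330 V=21.2041[EX]; j=2 S=91.2482 intr=4.7918 cont=8.7261 V=8.7261[hold]; j=3 S=111.2600 intr=0.0000 cont=1.7118 V=1.7118[hold]; j=4 S=135.6606 intr=0.0000 cont=0.0000 V=0.0000[hold]; j=5 S=165.4125 intr=0.0000 cont=0.0000 V=0.0000[hold]; j=6 S=201.6894 intr=0.0000 cont=0.0000 V=0.0000[hold]  S*(6)=74.8359
k=5: j=0 S=67.7723 intr=28.2677 cont=27.9016 V=28.2677[EX]; j=1 S=82.6356 intr=13.4044 cont=14.9765 V=14.9765[hold]; j=2 S=100.7585 intr=0.0000 cont=5.2375 V=5.2375[hold]; j=3 S=122.8560 intr=0.0000 cont=0.8620 V=0.8620[hold]; j=4 S=149.7997 intr=0.0000 cont=0.0000 V=0.0000[hold]; j=5 S=182.6525 intr=0.0000 cont=0.0000 V=0.0000[hold]  S*(5)=67.7723
k=4: j=0 S=74.8359 intr=21.2041 cont=21.6125 V=21.6125[hold]; j=1 S=91.2482 intr=4.7918 cont=10.1218 V=10.1218[hold]; j=2 S=111.2600 intr=0.0000 cont=3.0621 V=3.0621[hold]; j=3 S=135.6606 intr=0.0000 cont=0.4341 V=0.4341[hold]; j=4 S=165.4125 intr=0.0000 cont=0.0000 V=0.0000[hold]  S*(4)=-
k=3: j=0 S=82.6356 intr=13.4044 cont=15.8697 V=15.8697[hold]; j=1 S=100.7585 intr=0.0000 cont=6.6055 V=6.6055[hold]; j=2 S=122.8560 intr=0.0000 cont=1.7558 V=1.7558[hold]; j=3 S=149.7997 intr=0.0000 cont=0.2186 V=0.2186[hold]  S*(3)=-
k=2: j=0 S=91.2482 intr=4.7918 cont=11.2456 V=11.2456[hold]; j=1 S=111.2600 intr=0.0000 cont=4.1913 V=4.1913[hold]; j=2 S=135.6606 intr=0.0000 cont=0.9919 V=0.9919[hold]  S*(2)=-
k=1: j=0 S=100.7585 intr=0.0000 cont=7.7277 V=7.7277[hold]; j=1 S=122.8560 intr=0.0000 cont=2.5993 V=2.5993[hold]  S*(1)=-
k=0: j=0 S=111.2600 intr=0.0000 cont=5.1719 V=5.1719[hold]  S*(0)=-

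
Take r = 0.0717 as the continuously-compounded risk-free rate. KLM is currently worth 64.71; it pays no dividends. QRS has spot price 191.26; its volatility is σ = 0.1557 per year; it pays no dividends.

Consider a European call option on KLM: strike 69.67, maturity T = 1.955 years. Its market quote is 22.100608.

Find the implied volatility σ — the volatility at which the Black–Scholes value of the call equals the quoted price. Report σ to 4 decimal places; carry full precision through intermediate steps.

At σ = 0.5875 the Black–Scholes value reproduces the quote:
σ√T = 0.5875·√1.955 = 0.821450
d₁ = (ln(S/K) + (r+σ²/2)T) / (σ√T) = (ln(64.71/69.67) + (0.0717+0.5875²/2)·1.955) / 0.821450 = (-0.073854 + 0.477564) / 0.821450 = 0.491460
d₂ = d₁ − σ√T = 0.491460 − 0.821450 = -0.329991
e^{−rT} = 0.869207
N(d₁) = 0.688449,  N(d₂) = 0.370704
V = S·N(d₁) − K·e^{−rT}·N(d₂) = 44.549556 − 22.448948 = 22.100608 (the observed quote) — the price is monotone increasing in volatility, hence this σ is the only solution

sigma = 0.5875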